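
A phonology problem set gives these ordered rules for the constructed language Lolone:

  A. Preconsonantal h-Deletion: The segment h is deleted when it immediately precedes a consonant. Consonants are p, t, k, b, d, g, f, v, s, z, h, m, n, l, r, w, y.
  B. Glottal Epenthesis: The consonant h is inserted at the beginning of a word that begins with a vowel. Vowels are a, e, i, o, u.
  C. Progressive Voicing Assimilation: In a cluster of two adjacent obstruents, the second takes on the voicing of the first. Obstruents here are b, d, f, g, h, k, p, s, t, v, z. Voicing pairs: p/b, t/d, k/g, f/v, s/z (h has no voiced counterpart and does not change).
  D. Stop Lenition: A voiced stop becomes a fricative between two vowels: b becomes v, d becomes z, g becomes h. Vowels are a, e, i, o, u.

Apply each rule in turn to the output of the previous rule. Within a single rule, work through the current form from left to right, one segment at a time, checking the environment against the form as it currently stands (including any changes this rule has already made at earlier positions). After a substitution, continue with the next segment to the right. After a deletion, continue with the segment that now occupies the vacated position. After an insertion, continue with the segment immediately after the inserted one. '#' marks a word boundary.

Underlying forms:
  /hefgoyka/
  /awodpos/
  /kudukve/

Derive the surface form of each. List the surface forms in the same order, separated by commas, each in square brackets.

/hefgoyka/:
  A Preconsonantal h-Deletion: no change — [hefgoyka]
  B Glottal Epenthesis: no change — [hefgoyka]
  C Progressive Voicing Assimilation: [hefgoyka] → [hefkoyka]
  D Stop Lenition: no change — [hefkoyka]
/awodpos/:
  A Preconsonantal h-Deletion: no change — [awodpos]
  B Glottal Epenthesis: [awodpos] → [hawodpos]
  C Progressive Voicing Assimilation: [hawodpos] → [hawodbos]
  D Stop Lenition: no change — [hawodbos]
/kudukve/:
  A Preconsonantal h-Deletion: no change — [kudukve]
  B Glottal Epenthesis: no change — [kudukve]
  C Progressive Voicing Assimilation: [kudukve] → [kudukfe]
  D Stop Lenition: [kudukfe] → [kuzukfe]

[hefkoyka], [hawodbos], [kuzukfe]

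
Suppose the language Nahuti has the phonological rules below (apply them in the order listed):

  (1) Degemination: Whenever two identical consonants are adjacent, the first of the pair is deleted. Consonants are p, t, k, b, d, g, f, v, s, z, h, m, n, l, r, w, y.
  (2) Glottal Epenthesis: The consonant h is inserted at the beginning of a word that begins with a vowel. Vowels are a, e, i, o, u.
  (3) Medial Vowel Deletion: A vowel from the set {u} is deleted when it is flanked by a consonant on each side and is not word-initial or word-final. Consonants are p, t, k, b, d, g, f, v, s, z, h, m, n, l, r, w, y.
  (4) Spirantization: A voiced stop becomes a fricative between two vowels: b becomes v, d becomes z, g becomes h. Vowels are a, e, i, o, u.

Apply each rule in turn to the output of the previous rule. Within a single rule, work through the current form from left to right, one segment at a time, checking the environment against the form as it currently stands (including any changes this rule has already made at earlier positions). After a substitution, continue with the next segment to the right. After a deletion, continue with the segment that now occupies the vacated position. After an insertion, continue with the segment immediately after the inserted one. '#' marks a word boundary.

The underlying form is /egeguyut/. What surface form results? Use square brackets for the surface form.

[hehegyt]

(1) Degemination: no change — [egeguyut]
(2) Glottal Epenthesis: [egeguyut] → [hegeguyut]
(3) Medial Vowel Deletion: [hegeguyut] → [hegegyt]
(4) Spirantization: [hegegyt] → [hehegyt]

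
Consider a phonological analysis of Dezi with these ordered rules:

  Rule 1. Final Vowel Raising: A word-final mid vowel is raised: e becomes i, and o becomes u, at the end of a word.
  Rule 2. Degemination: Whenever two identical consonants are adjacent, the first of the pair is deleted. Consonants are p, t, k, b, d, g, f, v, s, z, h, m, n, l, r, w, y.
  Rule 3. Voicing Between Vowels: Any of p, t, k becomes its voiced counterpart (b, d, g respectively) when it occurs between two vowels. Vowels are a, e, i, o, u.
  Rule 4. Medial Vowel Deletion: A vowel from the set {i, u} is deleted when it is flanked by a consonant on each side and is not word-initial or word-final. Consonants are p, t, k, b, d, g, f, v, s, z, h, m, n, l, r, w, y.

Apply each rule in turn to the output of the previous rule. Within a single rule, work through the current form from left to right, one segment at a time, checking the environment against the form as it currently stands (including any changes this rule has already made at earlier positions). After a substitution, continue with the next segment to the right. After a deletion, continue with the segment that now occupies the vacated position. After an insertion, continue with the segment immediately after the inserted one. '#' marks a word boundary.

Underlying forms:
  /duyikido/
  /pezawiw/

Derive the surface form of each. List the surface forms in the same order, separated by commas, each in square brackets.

[dygdu], [pezaww]

/duyikido/:
  Rule 1 Final Vowel Raising: [duyikido] → [duyikidu]
  Rule 2 Degemination: no change — [duyikidu]
  Rule 3 Voicing Between Vowels: [duyikidu] → [duyigidu]
  Rule 4 Medial Vowel Deletion: [duyigidu] → [dygdu]
/pezawiw/:
  Rule 1 Final Vowel Raising: no change — [pezawiw]
  Rule 2 Degemination: no change — [pezawiw]
  Rule 3 Voicing Between Vowels: no change — [pezawiw]
  Rule 4 Medial Vowel Deletion: [pezawiw] → [pezaww]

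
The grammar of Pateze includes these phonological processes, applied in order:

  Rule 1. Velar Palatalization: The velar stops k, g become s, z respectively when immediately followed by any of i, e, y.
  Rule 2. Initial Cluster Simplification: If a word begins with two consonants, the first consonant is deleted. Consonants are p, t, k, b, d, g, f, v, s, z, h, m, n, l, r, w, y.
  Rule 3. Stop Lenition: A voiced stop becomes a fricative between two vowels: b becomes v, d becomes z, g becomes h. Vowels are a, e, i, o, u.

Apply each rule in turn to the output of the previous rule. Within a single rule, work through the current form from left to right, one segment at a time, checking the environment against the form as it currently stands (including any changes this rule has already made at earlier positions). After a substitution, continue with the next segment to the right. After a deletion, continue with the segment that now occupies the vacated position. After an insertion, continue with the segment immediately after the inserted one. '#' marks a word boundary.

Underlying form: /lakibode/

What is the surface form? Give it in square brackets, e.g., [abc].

Rule 1 Velar Palatalization: [lakibode] → [lasibode]
Rule 2 Initial Cluster Simplification: no change — [lasibode]
Rule 3 Stop Lenition: [lasibode] → [lasivoze]

[lasivoze]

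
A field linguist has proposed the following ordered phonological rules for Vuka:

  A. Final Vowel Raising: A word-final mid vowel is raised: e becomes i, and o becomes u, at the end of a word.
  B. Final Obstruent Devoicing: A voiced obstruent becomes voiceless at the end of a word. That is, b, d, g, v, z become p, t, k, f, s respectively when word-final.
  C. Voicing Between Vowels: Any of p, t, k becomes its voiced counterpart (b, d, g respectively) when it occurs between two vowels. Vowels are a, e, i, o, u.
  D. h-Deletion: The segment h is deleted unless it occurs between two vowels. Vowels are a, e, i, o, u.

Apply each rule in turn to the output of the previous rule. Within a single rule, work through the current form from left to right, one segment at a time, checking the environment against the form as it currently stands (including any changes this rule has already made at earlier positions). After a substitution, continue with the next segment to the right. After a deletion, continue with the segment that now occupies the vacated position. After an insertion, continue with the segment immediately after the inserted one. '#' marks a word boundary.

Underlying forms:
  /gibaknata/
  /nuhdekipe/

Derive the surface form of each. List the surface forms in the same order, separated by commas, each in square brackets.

/gibaknata/:
  A Final Vowel Raising: no change — [gibaknata]
  B Final Obstruent Devoicing: no change — [gibaknata]
  C Voicing Between Vowels: [gibaknata] → [gibaknada]
  D h-Deletion: no change — [gibaknada]
/nuhdekipe/:
  A Final Vowel Raising: [nuhdekipe] → [nuhdekipi]
  B Final Obstruent Devoicing: no change — [nuhdekipi]
  C Voicing Between Vowels: [nuhdekipi] → [nuhdegibi]
  D h-Deletion: [nuhdegibi] → [nudegibi]

[gibaknada], [nudegibi]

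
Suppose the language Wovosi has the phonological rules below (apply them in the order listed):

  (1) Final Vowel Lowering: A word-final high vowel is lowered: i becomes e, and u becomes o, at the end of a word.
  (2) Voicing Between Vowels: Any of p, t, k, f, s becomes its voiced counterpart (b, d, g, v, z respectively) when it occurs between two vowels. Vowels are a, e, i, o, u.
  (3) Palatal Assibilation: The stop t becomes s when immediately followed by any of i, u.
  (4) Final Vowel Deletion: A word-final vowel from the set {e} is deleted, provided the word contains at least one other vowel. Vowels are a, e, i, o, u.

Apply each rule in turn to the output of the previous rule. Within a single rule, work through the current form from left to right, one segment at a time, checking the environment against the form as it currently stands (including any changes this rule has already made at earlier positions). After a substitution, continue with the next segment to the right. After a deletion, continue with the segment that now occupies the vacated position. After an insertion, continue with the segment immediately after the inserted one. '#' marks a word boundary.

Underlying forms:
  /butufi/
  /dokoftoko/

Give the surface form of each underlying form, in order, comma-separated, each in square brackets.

[buduv], [dogoftogo]

/butufi/:
  (1) Final Vowel Lowering: [butufi] → [butufe]
  (2) Voicing Between Vowels: [butufe] → [buduve]
  (3) Palatal Assibilation: no change — [buduve]
  (4) Final Vowel Deletion: [buduve] → [buduv]
/dokoftoko/:
  (1) Final Vowel Lowering: no change — [dokoftoko]
  (2) Voicing Between Vowels: [dokoftoko] → [dogoftogo]
  (3) Palatal Assibilation: no change — [dogoftogo]
  (4) Final Vowel Deletion: no change — [dogoftogo]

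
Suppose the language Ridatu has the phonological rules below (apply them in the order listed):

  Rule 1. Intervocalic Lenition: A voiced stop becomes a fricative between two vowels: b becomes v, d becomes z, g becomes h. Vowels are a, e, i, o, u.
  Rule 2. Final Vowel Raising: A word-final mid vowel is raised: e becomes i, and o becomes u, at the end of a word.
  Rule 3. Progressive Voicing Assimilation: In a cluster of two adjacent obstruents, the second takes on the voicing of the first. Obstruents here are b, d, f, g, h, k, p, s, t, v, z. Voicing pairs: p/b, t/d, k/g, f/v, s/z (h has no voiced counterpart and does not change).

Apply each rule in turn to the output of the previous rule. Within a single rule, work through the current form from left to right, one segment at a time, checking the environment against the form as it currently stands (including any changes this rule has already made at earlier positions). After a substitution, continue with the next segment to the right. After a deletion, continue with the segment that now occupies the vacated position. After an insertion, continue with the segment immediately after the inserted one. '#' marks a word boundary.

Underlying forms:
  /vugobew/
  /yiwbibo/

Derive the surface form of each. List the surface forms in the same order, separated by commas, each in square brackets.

/vugobew/:
  Rule 1 Intervocalic Lenition: [vugobew] → [vuhovew]
  Rule 2 Final Vowel Raising: no change — [vuhovew]
  Rule 3 Progressive Voicing Assimilation: no change — [vuhovew]
/yiwbibo/:
  Rule 1 Intervocalic Lenition: [yiwbibo] → [yiwbivo]
  Rule 2 Final Vowel Raising: [yiwbivo] → [yiwbivu]
  Rule 3 Progressive Voicing Assimilation: no change — [yiwbivu]

[vuhovew], [yiwbivu]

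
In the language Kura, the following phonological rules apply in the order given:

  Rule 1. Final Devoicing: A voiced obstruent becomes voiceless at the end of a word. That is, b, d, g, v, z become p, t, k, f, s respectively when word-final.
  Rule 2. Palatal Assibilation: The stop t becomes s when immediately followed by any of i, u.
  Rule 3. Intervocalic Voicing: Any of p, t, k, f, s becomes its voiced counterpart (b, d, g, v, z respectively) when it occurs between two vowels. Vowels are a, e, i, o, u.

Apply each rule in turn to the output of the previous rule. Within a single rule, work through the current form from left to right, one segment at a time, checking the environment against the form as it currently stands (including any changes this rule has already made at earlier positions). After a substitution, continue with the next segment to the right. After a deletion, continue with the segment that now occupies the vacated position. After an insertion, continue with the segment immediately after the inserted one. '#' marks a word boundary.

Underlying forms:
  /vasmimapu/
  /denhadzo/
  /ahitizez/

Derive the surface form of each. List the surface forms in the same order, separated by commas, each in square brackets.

/vasmimapu/:
  Rule 1 Final Devoicing: no change — [vasmimapu]
  Rule 2 Palatal Assibilation: no change — [vasmimapu]
  Rule 3 Intervocalic Voicing: [vasmimapu] → [vasmimabu]
/denhadzo/:
  Rule 1 Final Devoicing: no change — [denhadzo]
  Rule 2 Palatal Assibilation: no change — [denhadzo]
  Rule 3 Intervocalic Voicing: no change — [denhadzo]
/ahitizez/:
  Rule 1 Final Devoicing: [ahitizez] → [ahitizes]
  Rule 2 Palatal Assibilation: [ahitizes] → [ahisizes]
  Rule 3 Intervocalic Voicing: [ahisizes] → [ahizizes]

[vasmimabu], [denhadzo], [ahizizes]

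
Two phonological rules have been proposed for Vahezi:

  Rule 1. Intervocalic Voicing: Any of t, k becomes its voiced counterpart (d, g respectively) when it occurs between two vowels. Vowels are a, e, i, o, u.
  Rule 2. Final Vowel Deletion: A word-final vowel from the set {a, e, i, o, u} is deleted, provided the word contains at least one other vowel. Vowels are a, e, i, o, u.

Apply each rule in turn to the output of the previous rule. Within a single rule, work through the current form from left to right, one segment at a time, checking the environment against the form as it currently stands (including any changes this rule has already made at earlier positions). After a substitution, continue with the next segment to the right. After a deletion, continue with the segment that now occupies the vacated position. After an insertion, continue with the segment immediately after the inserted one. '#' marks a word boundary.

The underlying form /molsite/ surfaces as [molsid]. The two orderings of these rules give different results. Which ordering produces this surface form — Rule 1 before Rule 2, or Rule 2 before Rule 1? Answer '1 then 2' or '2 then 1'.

Order 1 then 2:
  1 Intervocalic Voicing: [molsite] → [molside]
  2 Final Vowel Deletion: [molside] → [molsid]
  result: [molsid]
Order 2 then 1:
  2 Final Vowel Deletion: [molsite] → [molsit]
  1 Intervocalic Voicing: no change — [molsit]
  result: [molsit]

1 then 2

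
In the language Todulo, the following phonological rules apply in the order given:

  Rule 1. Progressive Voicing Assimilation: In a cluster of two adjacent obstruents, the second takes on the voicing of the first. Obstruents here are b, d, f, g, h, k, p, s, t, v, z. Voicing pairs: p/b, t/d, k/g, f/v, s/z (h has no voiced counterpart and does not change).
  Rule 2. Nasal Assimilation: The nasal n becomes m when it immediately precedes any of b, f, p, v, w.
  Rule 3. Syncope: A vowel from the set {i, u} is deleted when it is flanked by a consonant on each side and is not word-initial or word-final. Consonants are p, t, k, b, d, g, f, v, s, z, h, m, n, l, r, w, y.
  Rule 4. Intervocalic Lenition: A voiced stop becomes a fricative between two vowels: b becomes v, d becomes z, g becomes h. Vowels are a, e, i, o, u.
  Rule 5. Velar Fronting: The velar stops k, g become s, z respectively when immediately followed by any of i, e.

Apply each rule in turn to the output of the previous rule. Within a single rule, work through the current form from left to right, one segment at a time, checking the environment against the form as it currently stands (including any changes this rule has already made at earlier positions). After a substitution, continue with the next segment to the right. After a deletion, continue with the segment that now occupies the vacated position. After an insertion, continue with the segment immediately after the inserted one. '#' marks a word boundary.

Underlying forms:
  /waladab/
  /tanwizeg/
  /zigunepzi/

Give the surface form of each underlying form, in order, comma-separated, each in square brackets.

[walazab], [tamwzeg], [zgnepsi]

/waladab/:
  Rule 1 Progressive Voicing Assimilation: no change — [waladab]
  Rule 2 Nasal Assimilation: no change — [waladab]
  Rule 3 Syncope: no change — [waladab]
  Rule 4 Intervocalic Lenition: [waladab] → [walazab]
  Rule 5 Velar Fronting: no change — [walazab]
/tanwizeg/:
  Rule 1 Progressive Voicing Assimilation: no change — [tanwizeg]
  Rule 2 Nasal Assimilation: [tanwizeg] → [tamwizeg]
  Rule 3 Syncope: [tamwizeg] → [tamwzeg]
  Rule 4 Intervocalic Lenition: no change — [tamwzeg]
  Rule 5 Velar Fronting: no change — [tamwzeg]
/zigunepzi/:
  Rule 1 Progressive Voicing Assimilation: [zigunepzi] → [zigunepsi]
  Rule 2 Nasal Assimilation: no change — [zigunepsi]
  Rule 3 Syncope: [zigunepsi] → [zgnepsi]
  Rule 4 Intervocalic Lenition: no change — [zgnepsi]
  Rule 5 Velar Fronting: no change — [zgnepsi]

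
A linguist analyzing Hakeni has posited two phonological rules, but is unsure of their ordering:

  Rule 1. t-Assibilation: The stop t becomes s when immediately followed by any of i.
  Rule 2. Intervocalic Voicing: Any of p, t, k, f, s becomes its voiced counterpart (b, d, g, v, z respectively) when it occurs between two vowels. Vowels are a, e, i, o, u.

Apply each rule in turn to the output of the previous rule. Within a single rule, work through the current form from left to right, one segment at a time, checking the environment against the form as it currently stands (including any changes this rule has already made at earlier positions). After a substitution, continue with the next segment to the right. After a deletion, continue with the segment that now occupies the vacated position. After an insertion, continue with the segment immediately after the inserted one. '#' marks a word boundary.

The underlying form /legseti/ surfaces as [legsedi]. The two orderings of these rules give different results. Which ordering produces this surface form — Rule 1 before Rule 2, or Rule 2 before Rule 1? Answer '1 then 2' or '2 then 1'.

2 then 1

Order 1 then 2:
  1 t-Assibilation: [legseti] → [legsesi]
  2 Intervocalic Voicing: [legsesi] → [legsezi]
  result: [legsezi]
Order 2 then 1:
  2 Intervocalic Voicing: [legseti] → [legsedi]
  1 t-Assibilation: no change — [legsedi]
  result: [legsedi]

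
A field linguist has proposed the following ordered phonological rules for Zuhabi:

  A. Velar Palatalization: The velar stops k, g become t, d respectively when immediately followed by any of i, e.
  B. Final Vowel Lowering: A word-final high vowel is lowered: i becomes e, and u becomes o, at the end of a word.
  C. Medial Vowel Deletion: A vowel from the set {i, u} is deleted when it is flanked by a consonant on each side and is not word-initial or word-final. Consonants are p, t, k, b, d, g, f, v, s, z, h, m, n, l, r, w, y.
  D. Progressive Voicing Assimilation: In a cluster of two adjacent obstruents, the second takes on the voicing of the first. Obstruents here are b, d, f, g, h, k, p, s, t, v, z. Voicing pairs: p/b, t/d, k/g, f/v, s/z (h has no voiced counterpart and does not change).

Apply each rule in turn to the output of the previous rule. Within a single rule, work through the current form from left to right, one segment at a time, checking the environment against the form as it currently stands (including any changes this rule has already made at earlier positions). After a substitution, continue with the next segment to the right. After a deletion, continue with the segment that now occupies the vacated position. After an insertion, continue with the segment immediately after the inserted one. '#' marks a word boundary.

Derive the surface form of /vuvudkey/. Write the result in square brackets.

A Velar Palatalization: [vuvudkey] → [vuvudtey]
B Final Vowel Lowering: no change — [vuvudtey]
C Medial Vowel Deletion: [vuvudtey] → [vvdtey]
D Progressive Voicing Assimilation: [vvdtey] → [vvddey]

[vvddey]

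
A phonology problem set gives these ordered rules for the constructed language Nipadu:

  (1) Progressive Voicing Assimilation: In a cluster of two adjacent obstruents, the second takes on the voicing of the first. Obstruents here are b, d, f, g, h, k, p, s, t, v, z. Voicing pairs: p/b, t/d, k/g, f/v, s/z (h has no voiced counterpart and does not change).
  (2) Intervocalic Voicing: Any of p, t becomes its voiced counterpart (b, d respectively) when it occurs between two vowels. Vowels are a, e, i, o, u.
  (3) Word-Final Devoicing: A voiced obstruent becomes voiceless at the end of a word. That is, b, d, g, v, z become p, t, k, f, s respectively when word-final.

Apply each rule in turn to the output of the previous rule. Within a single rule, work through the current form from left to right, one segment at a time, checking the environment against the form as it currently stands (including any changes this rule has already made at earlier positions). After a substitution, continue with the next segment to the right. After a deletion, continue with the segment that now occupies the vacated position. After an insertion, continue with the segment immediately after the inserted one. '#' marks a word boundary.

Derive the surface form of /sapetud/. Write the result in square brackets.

(1) Progressive Voicing Assimilation: no change — [sapetud]
(2) Intervocalic Voicing: [sapetud] → [sabedud]
(3) Word-Final Devoicing: [sabedud] → [sabedut]

[sabedut]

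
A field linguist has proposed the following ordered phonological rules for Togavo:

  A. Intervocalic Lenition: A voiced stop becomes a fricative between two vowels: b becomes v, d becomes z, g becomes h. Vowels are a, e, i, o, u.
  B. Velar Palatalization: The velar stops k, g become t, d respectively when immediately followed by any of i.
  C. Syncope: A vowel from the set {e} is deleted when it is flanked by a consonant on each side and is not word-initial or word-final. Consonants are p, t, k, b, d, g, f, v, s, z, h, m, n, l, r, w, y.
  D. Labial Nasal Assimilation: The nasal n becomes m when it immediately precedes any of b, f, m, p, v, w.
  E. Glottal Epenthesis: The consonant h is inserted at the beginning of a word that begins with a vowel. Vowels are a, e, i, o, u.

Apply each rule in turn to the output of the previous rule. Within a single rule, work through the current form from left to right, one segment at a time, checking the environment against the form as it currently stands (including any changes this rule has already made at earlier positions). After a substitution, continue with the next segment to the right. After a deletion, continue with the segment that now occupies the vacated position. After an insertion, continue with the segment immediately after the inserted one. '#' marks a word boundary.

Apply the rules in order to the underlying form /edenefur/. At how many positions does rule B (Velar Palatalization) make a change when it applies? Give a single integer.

0

A Intervocalic Lenition: [edenefur] → [ezenefur]
B Velar Palatalization: no change — [ezenefur]
C Syncope: [ezenefur] → [eznfur]
D Labial Nasal Assimilation: [eznfur] → [ezmfur]
E Glottal Epenthesis: [ezmfur] → [hezmfur]
Rule B changed 0 position(s).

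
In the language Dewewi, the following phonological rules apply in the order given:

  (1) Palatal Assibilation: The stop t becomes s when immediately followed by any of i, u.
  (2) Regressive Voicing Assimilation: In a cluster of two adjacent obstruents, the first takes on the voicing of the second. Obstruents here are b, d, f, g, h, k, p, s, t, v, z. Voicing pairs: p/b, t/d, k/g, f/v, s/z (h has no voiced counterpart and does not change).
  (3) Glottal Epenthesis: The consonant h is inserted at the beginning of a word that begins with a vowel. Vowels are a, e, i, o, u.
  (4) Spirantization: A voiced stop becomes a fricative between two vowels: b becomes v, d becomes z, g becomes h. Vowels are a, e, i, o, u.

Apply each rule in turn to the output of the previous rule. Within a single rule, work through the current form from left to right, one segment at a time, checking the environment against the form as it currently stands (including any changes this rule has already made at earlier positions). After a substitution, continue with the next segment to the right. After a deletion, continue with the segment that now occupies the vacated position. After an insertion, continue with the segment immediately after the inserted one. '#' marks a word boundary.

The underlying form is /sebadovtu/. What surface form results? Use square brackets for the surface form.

[sevazofsu]

(1) Palatal Assibilation: [sebadovtu] → [sebadovsu]
(2) Regressive Voicing Assimilation: [sebadovsu] → [sebadofsu]
(3) Glottal Epenthesis: no change — [sebadofsu]
(4) Spirantization: [sebadofsu] → [sevazofsu]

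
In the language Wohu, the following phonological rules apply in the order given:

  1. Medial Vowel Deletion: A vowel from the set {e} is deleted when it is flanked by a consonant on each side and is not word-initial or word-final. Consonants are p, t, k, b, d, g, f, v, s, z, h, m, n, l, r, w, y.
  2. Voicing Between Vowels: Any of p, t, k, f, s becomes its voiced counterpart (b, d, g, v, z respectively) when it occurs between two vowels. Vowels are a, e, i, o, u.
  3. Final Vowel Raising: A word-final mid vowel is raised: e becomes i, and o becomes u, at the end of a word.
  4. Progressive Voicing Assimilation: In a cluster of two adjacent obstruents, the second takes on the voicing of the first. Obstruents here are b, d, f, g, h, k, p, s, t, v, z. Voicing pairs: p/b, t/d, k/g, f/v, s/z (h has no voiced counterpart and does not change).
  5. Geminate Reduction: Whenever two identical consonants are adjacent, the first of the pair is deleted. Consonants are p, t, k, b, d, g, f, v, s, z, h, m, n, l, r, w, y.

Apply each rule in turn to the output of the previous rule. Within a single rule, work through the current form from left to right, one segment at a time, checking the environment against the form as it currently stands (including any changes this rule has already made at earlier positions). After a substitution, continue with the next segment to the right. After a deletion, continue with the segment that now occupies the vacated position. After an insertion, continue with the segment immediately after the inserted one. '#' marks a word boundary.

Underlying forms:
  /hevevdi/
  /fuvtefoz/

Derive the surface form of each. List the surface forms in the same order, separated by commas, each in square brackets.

[hfti], [fuvdvoz]

/hevevdi/:
  1 Medial Vowel Deletion: [hevevdi] → [hvvdi]
  2 Voicing Between Vowels: no change — [hvvdi]
  3 Final Vowel Raising: no change — [hvvdi]
  4 Progressive Voicing Assimilation: [hvvdi] → [hffti]
  5 Geminate Reduction: [hffti] → [hfti]
/fuvtefoz/:
  1 Medial Vowel Deletion: [fuvtefoz] → [fuvtfoz]
  2 Voicing Between Vowels: no change — [fuvtfoz]
  3 Final Vowel Raising: no change — [fuvtfoz]
  4 Progressive Voicing Assimilation: [fuvtfoz] → [fuvdvoz]
  5 Geminate Reduction: no change — [fuvdvoz]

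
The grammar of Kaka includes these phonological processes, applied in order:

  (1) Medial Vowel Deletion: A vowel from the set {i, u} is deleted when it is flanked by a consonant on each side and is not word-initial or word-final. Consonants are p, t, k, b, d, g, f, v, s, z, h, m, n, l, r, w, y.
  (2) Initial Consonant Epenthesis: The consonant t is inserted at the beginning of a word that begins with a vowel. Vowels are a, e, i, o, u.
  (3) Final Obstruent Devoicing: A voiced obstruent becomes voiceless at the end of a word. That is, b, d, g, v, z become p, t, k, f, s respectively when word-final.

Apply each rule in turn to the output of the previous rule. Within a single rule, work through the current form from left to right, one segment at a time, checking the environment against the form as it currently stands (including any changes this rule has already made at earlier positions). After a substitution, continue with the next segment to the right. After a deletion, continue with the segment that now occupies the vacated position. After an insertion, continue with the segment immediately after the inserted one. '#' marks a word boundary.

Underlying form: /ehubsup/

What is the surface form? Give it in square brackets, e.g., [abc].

[tehbsp]

(1) Medial Vowel Deletion: [ehubsup] → [ehbsp]
(2) Initial Consonant Epenthesis: [ehbsp] → [tehbsp]
(3) Final Obstruent Devoicing: no change — [tehbsp]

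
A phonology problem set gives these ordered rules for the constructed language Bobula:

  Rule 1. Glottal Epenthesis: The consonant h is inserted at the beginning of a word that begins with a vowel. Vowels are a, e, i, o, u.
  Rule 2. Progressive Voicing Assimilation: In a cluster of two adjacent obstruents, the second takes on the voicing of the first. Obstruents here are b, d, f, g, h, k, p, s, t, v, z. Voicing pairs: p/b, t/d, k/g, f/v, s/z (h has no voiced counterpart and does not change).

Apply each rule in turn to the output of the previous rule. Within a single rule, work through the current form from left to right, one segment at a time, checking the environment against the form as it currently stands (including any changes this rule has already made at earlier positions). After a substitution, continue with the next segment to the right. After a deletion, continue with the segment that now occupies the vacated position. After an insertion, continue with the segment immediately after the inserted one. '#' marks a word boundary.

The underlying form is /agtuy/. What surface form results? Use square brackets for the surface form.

Rule 1 Glottal Epenthesis: [agtuy] → [hagtuy]
Rule 2 Progressive Voicing Assimilation: [hagtuy] → [hagduy]

[hagduy]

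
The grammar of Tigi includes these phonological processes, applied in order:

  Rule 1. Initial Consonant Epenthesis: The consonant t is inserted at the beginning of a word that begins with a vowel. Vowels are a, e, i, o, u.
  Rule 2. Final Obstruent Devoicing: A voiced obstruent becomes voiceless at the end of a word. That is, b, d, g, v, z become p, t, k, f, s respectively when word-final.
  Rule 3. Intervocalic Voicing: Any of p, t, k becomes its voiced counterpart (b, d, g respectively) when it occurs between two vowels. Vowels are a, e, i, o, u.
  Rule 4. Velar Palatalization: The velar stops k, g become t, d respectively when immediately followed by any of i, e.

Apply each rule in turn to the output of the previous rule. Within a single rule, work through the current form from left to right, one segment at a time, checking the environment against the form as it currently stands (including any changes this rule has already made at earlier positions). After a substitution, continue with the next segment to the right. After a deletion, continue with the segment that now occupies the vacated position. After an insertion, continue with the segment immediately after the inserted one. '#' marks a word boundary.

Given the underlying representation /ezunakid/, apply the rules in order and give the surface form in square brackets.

Rule 1 Initial Consonant Epenthesis: [ezunakid] → [tezunakid]
Rule 2 Final Obstruent Devoicing: [tezunakid] → [tezunakit]
Rule 3 Intervocalic Voicing: [tezunakit] → [tezunagit]
Rule 4 Velar Palatalization: [tezunagit] → [tezunadit]

[tezunadit]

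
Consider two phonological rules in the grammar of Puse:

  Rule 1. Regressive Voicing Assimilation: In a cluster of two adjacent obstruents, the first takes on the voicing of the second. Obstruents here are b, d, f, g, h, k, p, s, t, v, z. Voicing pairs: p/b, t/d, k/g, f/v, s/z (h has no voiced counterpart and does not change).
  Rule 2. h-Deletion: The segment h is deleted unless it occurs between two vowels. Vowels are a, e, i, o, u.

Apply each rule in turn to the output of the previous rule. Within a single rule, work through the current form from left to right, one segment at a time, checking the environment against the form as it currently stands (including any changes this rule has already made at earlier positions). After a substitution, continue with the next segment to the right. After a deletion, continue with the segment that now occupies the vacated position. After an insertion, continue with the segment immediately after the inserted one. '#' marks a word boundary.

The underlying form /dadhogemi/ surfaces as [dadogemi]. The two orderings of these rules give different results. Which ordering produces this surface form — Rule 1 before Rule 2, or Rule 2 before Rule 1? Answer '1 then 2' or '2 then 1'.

2 then 1

Order 1 then 2:
  1 Regressive Voicing Assimilation: [dadhogemi] → [dathogemi]
  2 h-Deletion: [dathogemi] → [datogemi]
  result: [datogemi]
Order 2 then 1:
  2 h-Deletion: [dadhogemi] → [dadogemi]
  1 Regressive Voicing Assimilation: no change — [dadogemi]
  result: [dadogemi]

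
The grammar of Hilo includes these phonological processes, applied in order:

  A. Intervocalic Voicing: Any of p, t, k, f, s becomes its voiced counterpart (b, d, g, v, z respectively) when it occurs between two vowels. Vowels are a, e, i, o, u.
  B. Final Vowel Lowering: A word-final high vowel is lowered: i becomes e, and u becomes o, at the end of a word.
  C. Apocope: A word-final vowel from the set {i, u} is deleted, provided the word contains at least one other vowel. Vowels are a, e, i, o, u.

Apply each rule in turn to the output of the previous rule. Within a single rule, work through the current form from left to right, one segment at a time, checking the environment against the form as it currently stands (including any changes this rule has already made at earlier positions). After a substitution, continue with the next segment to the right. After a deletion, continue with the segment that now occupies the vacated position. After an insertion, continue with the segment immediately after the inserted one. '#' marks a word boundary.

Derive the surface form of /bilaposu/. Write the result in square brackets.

A Intervocalic Voicing: [bilaposu] → [bilabozu]
B Final Vowel Lowering: [bilabozu] → [bilabozo]
C Apocope: no change — [bilabozo]

[bilabozo]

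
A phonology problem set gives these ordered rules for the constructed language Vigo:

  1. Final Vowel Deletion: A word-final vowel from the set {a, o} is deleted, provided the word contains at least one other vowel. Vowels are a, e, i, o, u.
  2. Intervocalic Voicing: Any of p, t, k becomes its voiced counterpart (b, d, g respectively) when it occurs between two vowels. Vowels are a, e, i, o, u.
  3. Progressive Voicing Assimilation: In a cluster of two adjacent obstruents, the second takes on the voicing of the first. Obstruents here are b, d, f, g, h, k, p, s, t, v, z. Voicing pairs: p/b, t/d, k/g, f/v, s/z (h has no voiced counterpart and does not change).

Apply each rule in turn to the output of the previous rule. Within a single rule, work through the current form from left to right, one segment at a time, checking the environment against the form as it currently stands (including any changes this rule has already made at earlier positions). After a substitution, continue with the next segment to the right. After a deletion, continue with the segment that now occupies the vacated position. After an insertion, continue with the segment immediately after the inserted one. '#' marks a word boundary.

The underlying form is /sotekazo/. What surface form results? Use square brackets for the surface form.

[sodegaz]

1 Final Vowel Deletion: [sotekazo] → [sotekaz]
2 Intervocalic Voicing: [sotekaz] → [sodegaz]
3 Progressive Voicing Assimilation: no change — [sodegaz]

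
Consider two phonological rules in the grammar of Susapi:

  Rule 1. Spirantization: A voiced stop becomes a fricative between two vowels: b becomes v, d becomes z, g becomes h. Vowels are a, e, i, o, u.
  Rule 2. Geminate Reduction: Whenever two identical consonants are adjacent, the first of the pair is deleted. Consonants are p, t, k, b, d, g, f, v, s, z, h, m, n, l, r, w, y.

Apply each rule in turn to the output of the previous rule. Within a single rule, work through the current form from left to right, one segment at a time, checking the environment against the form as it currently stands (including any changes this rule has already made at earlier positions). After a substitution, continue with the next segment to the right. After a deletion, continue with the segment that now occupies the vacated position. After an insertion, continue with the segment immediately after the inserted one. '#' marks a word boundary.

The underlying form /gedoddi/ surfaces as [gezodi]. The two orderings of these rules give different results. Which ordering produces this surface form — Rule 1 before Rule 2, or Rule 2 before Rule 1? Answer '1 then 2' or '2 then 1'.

Order 1 then 2:
  1 Spirantization: [gedoddi] → [gezoddi]
  2 Geminate Reduction: [gezoddi] → [gezodi]
  result: [gezodi]
Order 2 then 1:
  2 Geminate Reduction: [gedoddi] → [gedodi]
  1 Spirantization: [gedodi] → [gezozi]
  result: [gezozi]

1 then 2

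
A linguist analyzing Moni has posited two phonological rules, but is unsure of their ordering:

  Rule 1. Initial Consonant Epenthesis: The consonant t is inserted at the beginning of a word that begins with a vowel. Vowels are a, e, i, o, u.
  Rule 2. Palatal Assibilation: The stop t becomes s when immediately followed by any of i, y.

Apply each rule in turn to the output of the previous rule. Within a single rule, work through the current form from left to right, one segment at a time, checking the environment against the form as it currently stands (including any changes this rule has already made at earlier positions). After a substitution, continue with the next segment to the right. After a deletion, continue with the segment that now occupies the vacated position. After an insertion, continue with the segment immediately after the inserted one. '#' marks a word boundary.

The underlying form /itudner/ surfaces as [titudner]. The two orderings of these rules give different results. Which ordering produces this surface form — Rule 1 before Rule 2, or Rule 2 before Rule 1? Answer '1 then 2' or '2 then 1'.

Order 1 then 2:
  1 Initial Consonant Epenthesis: [itudner] → [titudner]
  2 Palatal Assibilation: [titudner] → [situdner]
  result: [situdner]
Order 2 then 1:
  2 Palatal Assibilation: no change — [itudner]
  1 Initial Consonant Epenthesis: [itudner] → [titudner]
  result: [titudner]

2 then 1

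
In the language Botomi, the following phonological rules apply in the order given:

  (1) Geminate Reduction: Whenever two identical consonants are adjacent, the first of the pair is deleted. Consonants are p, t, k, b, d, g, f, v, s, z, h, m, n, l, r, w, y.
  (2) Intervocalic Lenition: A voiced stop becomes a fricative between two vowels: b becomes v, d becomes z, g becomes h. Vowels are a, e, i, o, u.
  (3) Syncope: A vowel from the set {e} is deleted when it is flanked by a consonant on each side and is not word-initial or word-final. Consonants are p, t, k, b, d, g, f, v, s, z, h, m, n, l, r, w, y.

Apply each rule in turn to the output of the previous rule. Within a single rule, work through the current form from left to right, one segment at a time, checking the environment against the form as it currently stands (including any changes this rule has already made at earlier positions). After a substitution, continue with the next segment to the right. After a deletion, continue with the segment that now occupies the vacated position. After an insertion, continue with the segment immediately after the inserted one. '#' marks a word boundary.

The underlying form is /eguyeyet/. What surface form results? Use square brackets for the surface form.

(1) Geminate Reduction: no change — [eguyeyet]
(2) Intervocalic Lenition: [eguyeyet] → [ehuyeyet]
(3) Syncope: [ehuyeyet] → [ehuyyt]

[ehuyyt]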